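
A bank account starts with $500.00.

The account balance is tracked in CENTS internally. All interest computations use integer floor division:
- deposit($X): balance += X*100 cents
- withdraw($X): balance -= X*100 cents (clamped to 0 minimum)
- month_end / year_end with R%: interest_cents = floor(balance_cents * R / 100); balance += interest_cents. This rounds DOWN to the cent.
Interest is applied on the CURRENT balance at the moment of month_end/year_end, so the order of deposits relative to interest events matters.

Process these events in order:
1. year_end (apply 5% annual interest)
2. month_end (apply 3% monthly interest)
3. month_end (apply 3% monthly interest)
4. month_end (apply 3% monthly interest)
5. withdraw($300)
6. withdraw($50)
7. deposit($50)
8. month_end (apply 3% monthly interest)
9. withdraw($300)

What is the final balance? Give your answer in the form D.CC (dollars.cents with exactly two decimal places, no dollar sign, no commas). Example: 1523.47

Answer: 0.00

Derivation:
After 1 (year_end (apply 5% annual interest)): balance=$525.00 total_interest=$25.00
After 2 (month_end (apply 3% monthly interest)): balance=$540.75 total_interest=$40.75
After 3 (month_end (apply 3% monthly interest)): balance=$556.97 total_interest=$56.97
After 4 (month_end (apply 3% monthly interest)): balance=$573.67 total_interest=$73.67
After 5 (withdraw($300)): balance=$273.67 total_interest=$73.67
After 6 (withdraw($50)): balance=$223.67 total_interest=$73.67
After 7 (deposit($50)): balance=$273.67 total_interest=$73.67
After 8 (month_end (apply 3% monthly interest)): balance=$281.88 total_interest=$81.88
After 9 (withdraw($300)): balance=$0.00 total_interest=$81.88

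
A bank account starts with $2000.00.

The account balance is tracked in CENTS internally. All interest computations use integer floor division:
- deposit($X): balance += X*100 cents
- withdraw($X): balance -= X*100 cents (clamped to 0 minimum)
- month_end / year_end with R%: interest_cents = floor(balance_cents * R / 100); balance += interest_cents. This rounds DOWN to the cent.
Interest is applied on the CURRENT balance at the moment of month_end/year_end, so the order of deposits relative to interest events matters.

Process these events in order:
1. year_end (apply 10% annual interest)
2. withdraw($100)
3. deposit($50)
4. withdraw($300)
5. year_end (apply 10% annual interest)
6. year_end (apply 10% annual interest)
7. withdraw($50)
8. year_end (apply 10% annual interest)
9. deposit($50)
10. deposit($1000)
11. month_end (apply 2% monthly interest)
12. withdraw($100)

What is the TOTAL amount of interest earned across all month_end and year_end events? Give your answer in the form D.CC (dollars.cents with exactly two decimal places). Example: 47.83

After 1 (year_end (apply 10% annual interest)): balance=$2200.00 total_interest=$200.00
After 2 (withdraw($100)): balance=$2100.00 total_interest=$200.00
After 3 (deposit($50)): balance=$2150.00 total_interest=$200.00
After 4 (withdraw($300)): balance=$1850.00 total_interest=$200.00
After 5 (year_end (apply 10% annual interest)): balance=$2035.00 total_interest=$385.00
After 6 (year_end (apply 10% annual interest)): balance=$2238.50 total_interest=$588.50
After 7 (withdraw($50)): balance=$2188.50 total_interest=$588.50
After 8 (year_end (apply 10% annual interest)): balance=$2407.35 total_interest=$807.35
After 9 (deposit($50)): balance=$2457.35 total_interest=$807.35
After 10 (deposit($1000)): balance=$3457.35 total_interest=$807.35
After 11 (month_end (apply 2% monthly interest)): balance=$3526.49 total_interest=$876.49
After 12 (withdraw($100)): balance=$3426.49 total_interest=$876.49

Answer: 876.49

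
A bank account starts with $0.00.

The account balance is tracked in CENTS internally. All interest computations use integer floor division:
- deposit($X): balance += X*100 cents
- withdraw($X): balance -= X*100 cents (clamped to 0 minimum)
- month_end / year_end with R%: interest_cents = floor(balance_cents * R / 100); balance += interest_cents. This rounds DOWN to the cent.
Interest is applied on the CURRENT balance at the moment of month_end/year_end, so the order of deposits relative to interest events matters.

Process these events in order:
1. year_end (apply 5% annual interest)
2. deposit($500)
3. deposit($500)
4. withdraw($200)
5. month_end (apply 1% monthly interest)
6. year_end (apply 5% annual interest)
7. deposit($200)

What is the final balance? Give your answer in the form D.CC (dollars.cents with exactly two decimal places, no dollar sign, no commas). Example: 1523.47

After 1 (year_end (apply 5% annual interest)): balance=$0.00 total_interest=$0.00
After 2 (deposit($500)): balance=$500.00 total_interest=$0.00
After 3 (deposit($500)): balance=$1000.00 total_interest=$0.00
After 4 (withdraw($200)): balance=$800.00 total_interest=$0.00
After 5 (month_end (apply 1% monthly interest)): balance=$808.00 total_interest=$8.00
After 6 (year_end (apply 5% annual interest)): balance=$848.40 total_interest=$48.40
After 7 (deposit($200)): balance=$1048.40 total_interest=$48.40

Answer: 1048.40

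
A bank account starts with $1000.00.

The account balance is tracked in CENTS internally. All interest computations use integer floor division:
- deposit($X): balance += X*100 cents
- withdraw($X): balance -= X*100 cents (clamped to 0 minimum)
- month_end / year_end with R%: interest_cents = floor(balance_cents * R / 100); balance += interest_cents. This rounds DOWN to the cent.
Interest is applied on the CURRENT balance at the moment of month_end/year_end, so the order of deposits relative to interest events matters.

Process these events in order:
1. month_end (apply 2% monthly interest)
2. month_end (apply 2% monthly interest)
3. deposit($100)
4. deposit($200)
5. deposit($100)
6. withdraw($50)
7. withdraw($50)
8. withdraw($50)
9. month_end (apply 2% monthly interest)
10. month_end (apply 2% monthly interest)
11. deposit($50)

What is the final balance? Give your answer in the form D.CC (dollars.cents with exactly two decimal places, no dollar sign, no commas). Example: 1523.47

Answer: 1392.52

Derivation:
After 1 (month_end (apply 2% monthly interest)): balance=$1020.00 total_interest=$20.00
After 2 (month_end (apply 2% monthly interest)): balance=$1040.40 total_interest=$40.40
After 3 (deposit($100)): balance=$1140.40 total_interest=$40.40
After 4 (deposit($200)): balance=$1340.40 total_interest=$40.40
After 5 (deposit($100)): balance=$1440.40 total_interest=$40.40
After 6 (withdraw($50)): balance=$1390.40 total_interest=$40.40
After 7 (withdraw($50)): balance=$1340.40 total_interest=$40.40
After 8 (withdraw($50)): balance=$1290.40 total_interest=$40.40
After 9 (month_end (apply 2% monthly interest)): balance=$1316.20 total_interest=$66.20
After 10 (month_end (apply 2% monthly interest)): balance=$1342.52 total_interest=$92.52
After 11 (deposit($50)): balance=$1392.52 total_interest=$92.52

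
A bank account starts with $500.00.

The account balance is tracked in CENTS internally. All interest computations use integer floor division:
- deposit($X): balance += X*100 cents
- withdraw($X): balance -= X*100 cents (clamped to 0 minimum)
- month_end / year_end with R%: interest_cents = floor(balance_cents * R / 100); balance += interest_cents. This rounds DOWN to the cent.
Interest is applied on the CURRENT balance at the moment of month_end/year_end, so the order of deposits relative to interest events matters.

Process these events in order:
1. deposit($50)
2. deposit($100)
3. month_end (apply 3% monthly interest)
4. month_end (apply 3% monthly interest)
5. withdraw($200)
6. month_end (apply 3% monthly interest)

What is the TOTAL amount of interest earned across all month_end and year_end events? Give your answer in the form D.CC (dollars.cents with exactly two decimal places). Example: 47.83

Answer: 54.26

Derivation:
After 1 (deposit($50)): balance=$550.00 total_interest=$0.00
After 2 (deposit($100)): balance=$650.00 total_interest=$0.00
After 3 (month_end (apply 3% monthly interest)): balance=$669.50 total_interest=$19.50
After 4 (month_end (apply 3% monthly interest)): balance=$689.58 total_interest=$39.58
After 5 (withdraw($200)): balance=$489.58 total_interest=$39.58
After 6 (month_end (apply 3% monthly interest)): balance=$504.26 total_interest=$54.26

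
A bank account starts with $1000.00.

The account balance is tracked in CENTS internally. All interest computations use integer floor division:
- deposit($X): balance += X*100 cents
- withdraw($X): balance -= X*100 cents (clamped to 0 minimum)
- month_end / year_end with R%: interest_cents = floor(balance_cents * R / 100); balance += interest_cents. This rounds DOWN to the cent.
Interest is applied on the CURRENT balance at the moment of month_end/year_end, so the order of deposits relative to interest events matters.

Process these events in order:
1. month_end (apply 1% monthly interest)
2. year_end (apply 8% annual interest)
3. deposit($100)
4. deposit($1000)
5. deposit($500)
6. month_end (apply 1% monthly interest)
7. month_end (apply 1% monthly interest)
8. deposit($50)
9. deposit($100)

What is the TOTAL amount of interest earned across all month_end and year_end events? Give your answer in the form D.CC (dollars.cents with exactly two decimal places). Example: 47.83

After 1 (month_end (apply 1% monthly interest)): balance=$1010.00 total_interest=$10.00
After 2 (year_end (apply 8% annual interest)): balance=$1090.80 total_interest=$90.80
After 3 (deposit($100)): balance=$1190.80 total_interest=$90.80
After 4 (deposit($1000)): balance=$2190.80 total_interest=$90.80
After 5 (deposit($500)): balance=$2690.80 total_interest=$90.80
After 6 (month_end (apply 1% monthly interest)): balance=$2717.70 total_interest=$117.70
After 7 (month_end (apply 1% monthly interest)): balance=$2744.87 total_interest=$144.87
After 8 (deposit($50)): balance=$2794.87 total_interest=$144.87
After 9 (deposit($100)): balance=$2894.87 total_interest=$144.87

Answer: 144.87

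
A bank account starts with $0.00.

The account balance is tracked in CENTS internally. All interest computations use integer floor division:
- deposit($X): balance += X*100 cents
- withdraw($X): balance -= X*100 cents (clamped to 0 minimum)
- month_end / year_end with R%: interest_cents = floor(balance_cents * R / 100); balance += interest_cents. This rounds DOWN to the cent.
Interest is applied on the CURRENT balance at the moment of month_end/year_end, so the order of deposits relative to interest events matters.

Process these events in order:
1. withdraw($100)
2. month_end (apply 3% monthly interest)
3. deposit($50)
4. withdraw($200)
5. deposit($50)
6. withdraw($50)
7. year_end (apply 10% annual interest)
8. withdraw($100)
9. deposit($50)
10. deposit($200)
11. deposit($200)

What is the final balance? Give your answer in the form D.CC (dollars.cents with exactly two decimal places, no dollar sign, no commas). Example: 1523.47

After 1 (withdraw($100)): balance=$0.00 total_interest=$0.00
After 2 (month_end (apply 3% monthly interest)): balance=$0.00 total_interest=$0.00
After 3 (deposit($50)): balance=$50.00 total_interest=$0.00
After 4 (withdraw($200)): balance=$0.00 total_interest=$0.00
After 5 (deposit($50)): balance=$50.00 total_interest=$0.00
After 6 (withdraw($50)): balance=$0.00 total_interest=$0.00
After 7 (year_end (apply 10% annual interest)): balance=$0.00 total_interest=$0.00
After 8 (withdraw($100)): balance=$0.00 total_interest=$0.00
After 9 (deposit($50)): balance=$50.00 total_interest=$0.00
After 10 (deposit($200)): balance=$250.00 total_interest=$0.00
After 11 (deposit($200)): balance=$450.00 total_interest=$0.00

Answer: 450.00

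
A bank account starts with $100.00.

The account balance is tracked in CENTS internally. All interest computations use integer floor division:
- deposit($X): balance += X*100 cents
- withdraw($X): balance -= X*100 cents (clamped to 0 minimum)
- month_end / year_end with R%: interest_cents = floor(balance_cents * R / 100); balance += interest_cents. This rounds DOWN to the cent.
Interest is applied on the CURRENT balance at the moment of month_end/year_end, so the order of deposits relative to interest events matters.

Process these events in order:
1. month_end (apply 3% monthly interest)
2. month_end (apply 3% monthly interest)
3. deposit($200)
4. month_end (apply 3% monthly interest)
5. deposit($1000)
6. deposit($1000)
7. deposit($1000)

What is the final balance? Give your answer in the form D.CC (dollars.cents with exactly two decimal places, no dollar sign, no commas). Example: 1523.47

After 1 (month_end (apply 3% monthly interest)): balance=$103.00 total_interest=$3.00
After 2 (month_end (apply 3% monthly interest)): balance=$106.09 total_interest=$6.09
After 3 (deposit($200)): balance=$306.09 total_interest=$6.09
After 4 (month_end (apply 3% monthly interest)): balance=$315.27 total_interest=$15.27
After 5 (deposit($1000)): balance=$1315.27 total_interest=$15.27
After 6 (deposit($1000)): balance=$2315.27 total_interest=$15.27
After 7 (deposit($1000)): balance=$3315.27 total_interest=$15.27

Answer: 3315.27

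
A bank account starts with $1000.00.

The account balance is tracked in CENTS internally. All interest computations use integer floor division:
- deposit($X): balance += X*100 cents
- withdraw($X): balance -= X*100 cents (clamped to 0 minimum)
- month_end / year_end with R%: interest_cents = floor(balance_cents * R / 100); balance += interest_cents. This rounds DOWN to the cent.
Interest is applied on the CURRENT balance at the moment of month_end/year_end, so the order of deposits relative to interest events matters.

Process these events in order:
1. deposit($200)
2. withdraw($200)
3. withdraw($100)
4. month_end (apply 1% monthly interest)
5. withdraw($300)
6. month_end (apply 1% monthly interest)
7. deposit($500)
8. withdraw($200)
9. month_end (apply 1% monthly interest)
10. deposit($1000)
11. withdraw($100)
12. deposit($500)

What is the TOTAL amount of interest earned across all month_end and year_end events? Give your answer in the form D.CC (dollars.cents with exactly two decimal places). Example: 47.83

After 1 (deposit($200)): balance=$1200.00 total_interest=$0.00
After 2 (withdraw($200)): balance=$1000.00 total_interest=$0.00
After 3 (withdraw($100)): balance=$900.00 total_interest=$0.00
After 4 (month_end (apply 1% monthly interest)): balance=$909.00 total_interest=$9.00
After 5 (withdraw($300)): balance=$609.00 total_interest=$9.00
After 6 (month_end (apply 1% monthly interest)): balance=$615.09 total_interest=$15.09
After 7 (deposit($500)): balance=$1115.09 total_interest=$15.09
After 8 (withdraw($200)): balance=$915.09 total_interest=$15.09
After 9 (month_end (apply 1% monthly interest)): balance=$924.24 total_interest=$24.24
After 10 (deposit($1000)): balance=$1924.24 total_interest=$24.24
After 11 (withdraw($100)): balance=$1824.24 total_interest=$24.24
After 12 (deposit($500)): balance=$2324.24 total_interest=$24.24

Answer: 24.24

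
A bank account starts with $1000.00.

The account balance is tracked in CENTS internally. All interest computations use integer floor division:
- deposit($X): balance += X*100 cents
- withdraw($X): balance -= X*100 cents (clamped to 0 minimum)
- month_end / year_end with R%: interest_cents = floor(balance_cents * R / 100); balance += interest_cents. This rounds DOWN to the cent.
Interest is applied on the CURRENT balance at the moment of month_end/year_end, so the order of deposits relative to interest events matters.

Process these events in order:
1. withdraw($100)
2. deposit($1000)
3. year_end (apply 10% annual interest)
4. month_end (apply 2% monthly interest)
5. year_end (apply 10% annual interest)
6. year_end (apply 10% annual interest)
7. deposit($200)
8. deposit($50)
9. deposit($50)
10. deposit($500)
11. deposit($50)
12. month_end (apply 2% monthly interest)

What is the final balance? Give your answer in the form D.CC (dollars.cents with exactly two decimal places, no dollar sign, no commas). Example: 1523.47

After 1 (withdraw($100)): balance=$900.00 total_interest=$0.00
After 2 (deposit($1000)): balance=$1900.00 total_interest=$0.00
After 3 (year_end (apply 10% annual interest)): balance=$2090.00 total_interest=$190.00
After 4 (month_end (apply 2% monthly interest)): balance=$2131.80 total_interest=$231.80
After 5 (year_end (apply 10% annual interest)): balance=$2344.98 total_interest=$444.98
After 6 (year_end (apply 10% annual interest)): balance=$2579.47 total_interest=$679.47
After 7 (deposit($200)): balance=$2779.47 total_interest=$679.47
After 8 (deposit($50)): balance=$2829.47 total_interest=$679.47
After 9 (deposit($50)): balance=$2879.47 total_interest=$679.47
After 10 (deposit($500)): balance=$3379.47 total_interest=$679.47
After 11 (deposit($50)): balance=$3429.47 total_interest=$679.47
After 12 (month_end (apply 2% monthly interest)): balance=$3498.05 total_interest=$748.05

Answer: 3498.05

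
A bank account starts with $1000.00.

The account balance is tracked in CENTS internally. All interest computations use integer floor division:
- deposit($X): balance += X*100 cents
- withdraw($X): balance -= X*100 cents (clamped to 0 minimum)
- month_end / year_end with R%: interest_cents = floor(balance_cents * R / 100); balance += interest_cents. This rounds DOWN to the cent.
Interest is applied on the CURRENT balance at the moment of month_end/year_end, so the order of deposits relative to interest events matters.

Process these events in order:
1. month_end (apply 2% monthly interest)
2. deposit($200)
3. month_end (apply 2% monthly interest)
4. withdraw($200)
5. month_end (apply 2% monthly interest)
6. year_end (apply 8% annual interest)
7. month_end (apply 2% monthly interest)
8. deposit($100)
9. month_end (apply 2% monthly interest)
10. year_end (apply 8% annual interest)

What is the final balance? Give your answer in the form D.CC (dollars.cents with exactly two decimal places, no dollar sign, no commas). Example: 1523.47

After 1 (month_end (apply 2% monthly interest)): balance=$1020.00 total_interest=$20.00
After 2 (deposit($200)): balance=$1220.00 total_interest=$20.00
After 3 (month_end (apply 2% monthly interest)): balance=$1244.40 total_interest=$44.40
After 4 (withdraw($200)): balance=$1044.40 total_interest=$44.40
After 5 (month_end (apply 2% monthly interest)): balance=$1065.28 total_interest=$65.28
After 6 (year_end (apply 8% annual interest)): balance=$1150.50 total_interest=$150.50
After 7 (month_end (apply 2% monthly interest)): balance=$1173.51 total_interest=$173.51
After 8 (deposit($100)): balance=$1273.51 total_interest=$173.51
After 9 (month_end (apply 2% monthly interest)): balance=$1298.98 total_interest=$198.98
After 10 (year_end (apply 8% annual interest)): balance=$1402.89 total_interest=$302.89

Answer: 1402.89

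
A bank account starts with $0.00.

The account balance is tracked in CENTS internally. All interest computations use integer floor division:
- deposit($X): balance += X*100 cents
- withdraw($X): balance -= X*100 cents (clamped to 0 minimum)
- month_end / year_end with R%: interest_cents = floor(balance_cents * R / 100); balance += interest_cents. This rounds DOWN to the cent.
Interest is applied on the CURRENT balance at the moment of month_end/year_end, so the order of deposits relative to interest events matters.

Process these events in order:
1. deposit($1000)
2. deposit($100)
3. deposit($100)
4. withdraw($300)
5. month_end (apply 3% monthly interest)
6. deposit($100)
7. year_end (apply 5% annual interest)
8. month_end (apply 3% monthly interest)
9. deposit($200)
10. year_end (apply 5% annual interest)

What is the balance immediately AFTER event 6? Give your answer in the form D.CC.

Answer: 1027.00

Derivation:
After 1 (deposit($1000)): balance=$1000.00 total_interest=$0.00
After 2 (deposit($100)): balance=$1100.00 total_interest=$0.00
After 3 (deposit($100)): balance=$1200.00 total_interest=$0.00
After 4 (withdraw($300)): balance=$900.00 total_interest=$0.00
After 5 (month_end (apply 3% monthly interest)): balance=$927.00 total_interest=$27.00
After 6 (deposit($100)): balance=$1027.00 total_interest=$27.00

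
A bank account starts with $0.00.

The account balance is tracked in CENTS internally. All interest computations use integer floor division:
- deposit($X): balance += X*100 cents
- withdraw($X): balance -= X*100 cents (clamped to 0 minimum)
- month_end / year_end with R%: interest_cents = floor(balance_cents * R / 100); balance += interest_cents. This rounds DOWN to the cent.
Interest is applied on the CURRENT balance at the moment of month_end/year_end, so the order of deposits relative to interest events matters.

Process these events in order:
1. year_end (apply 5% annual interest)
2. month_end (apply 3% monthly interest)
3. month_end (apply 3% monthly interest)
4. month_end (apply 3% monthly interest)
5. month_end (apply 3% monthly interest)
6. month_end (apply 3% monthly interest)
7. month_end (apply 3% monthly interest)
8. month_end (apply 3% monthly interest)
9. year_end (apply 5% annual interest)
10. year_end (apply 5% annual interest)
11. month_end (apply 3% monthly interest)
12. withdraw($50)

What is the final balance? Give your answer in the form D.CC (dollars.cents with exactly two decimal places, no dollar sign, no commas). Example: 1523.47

After 1 (year_end (apply 5% annual interest)): balance=$0.00 total_interest=$0.00
After 2 (month_end (apply 3% monthly interest)): balance=$0.00 total_interest=$0.00
After 3 (month_end (apply 3% monthly interest)): balance=$0.00 total_interest=$0.00
After 4 (month_end (apply 3% monthly interest)): balance=$0.00 total_interest=$0.00
After 5 (month_end (apply 3% monthly interest)): balance=$0.00 total_interest=$0.00
After 6 (month_end (apply 3% monthly interest)): balance=$0.00 total_interest=$0.00
After 7 (month_end (apply 3% monthly interest)): balance=$0.00 total_interest=$0.00
After 8 (month_end (apply 3% monthly interest)): balance=$0.00 total_interest=$0.00
After 9 (year_end (apply 5% annual interest)): balance=$0.00 total_interest=$0.00
After 10 (year_end (apply 5% annual interest)): balance=$0.00 total_interest=$0.00
After 11 (month_end (apply 3% monthly interest)): balance=$0.00 total_interest=$0.00
After 12 (withdraw($50)): balance=$0.00 total_interest=$0.00

Answer: 0.00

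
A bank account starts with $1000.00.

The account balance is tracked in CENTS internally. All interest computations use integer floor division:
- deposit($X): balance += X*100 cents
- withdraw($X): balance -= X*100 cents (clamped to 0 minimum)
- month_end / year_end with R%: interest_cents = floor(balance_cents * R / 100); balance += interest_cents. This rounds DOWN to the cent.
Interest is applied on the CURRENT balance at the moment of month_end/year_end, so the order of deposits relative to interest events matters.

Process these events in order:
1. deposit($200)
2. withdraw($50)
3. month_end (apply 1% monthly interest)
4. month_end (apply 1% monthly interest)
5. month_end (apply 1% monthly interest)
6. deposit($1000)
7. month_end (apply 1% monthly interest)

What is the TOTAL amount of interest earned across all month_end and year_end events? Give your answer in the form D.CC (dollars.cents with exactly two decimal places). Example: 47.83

After 1 (deposit($200)): balance=$1200.00 total_interest=$0.00
After 2 (withdraw($50)): balance=$1150.00 total_interest=$0.00
After 3 (month_end (apply 1% monthly interest)): balance=$1161.50 total_interest=$11.50
After 4 (month_end (apply 1% monthly interest)): balance=$1173.11 total_interest=$23.11
After 5 (month_end (apply 1% monthly interest)): balance=$1184.84 total_interest=$34.84
After 6 (deposit($1000)): balance=$2184.84 total_interest=$34.84
After 7 (month_end (apply 1% monthly interest)): balance=$2206.68 total_interest=$56.68

Answer: 56.68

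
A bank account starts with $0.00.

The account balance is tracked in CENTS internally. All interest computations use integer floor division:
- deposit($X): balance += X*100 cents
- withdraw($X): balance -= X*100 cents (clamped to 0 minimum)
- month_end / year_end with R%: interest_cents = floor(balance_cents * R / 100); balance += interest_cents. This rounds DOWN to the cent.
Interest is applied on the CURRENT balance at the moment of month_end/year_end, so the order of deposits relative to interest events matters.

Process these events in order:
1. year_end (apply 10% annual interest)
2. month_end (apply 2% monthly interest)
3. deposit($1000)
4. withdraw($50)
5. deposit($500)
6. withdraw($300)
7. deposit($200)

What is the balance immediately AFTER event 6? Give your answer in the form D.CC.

After 1 (year_end (apply 10% annual interest)): balance=$0.00 total_interest=$0.00
After 2 (month_end (apply 2% monthly interest)): balance=$0.00 total_interest=$0.00
After 3 (deposit($1000)): balance=$1000.00 total_interest=$0.00
After 4 (withdraw($50)): balance=$950.00 total_interest=$0.00
After 5 (deposit($500)): balance=$1450.00 total_interest=$0.00
After 6 (withdraw($300)): balance=$1150.00 total_interest=$0.00

Answer: 1150.00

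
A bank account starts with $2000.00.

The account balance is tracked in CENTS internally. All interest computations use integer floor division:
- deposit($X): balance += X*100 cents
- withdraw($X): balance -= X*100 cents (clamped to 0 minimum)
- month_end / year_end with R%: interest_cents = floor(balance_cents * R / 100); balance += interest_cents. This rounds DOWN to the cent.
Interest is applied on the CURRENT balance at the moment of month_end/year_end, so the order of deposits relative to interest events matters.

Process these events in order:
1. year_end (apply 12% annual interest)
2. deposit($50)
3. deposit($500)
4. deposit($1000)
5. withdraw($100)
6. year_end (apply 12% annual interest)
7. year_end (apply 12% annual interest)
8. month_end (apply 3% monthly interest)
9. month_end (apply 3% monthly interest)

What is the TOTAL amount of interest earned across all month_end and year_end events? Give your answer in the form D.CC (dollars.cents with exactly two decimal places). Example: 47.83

Answer: 1460.61

Derivation:
After 1 (year_end (apply 12% annual interest)): balance=$2240.00 total_interest=$240.00
After 2 (deposit($50)): balance=$2290.00 total_interest=$240.00
After 3 (deposit($500)): balance=$2790.00 total_interest=$240.00
After 4 (deposit($1000)): balance=$3790.00 total_interest=$240.00
After 5 (withdraw($100)): balance=$3690.00 total_interest=$240.00
After 6 (year_end (apply 12% annual interest)): balance=$4132.80 total_interest=$682.80
After 7 (year_end (apply 12% annual interest)): balance=$4628.73 total_interest=$1178.73
After 8 (month_end (apply 3% monthly interest)): balance=$4767.59 total_interest=$1317.59
After 9 (month_end (apply 3% monthly interest)): balance=$4910.61 total_interest=$1460.61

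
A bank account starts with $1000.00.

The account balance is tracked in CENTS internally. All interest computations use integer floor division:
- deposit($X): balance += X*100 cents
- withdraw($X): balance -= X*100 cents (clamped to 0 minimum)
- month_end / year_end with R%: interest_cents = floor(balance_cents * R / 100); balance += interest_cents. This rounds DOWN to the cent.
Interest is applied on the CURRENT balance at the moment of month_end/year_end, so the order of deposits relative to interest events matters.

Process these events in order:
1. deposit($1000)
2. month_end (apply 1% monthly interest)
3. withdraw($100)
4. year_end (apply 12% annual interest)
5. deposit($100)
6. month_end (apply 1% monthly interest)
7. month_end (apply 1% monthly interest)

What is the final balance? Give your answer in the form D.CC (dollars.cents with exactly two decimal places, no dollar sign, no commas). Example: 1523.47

After 1 (deposit($1000)): balance=$2000.00 total_interest=$0.00
After 2 (month_end (apply 1% monthly interest)): balance=$2020.00 total_interest=$20.00
After 3 (withdraw($100)): balance=$1920.00 total_interest=$20.00
After 4 (year_end (apply 12% annual interest)): balance=$2150.40 total_interest=$250.40
After 5 (deposit($100)): balance=$2250.40 total_interest=$250.40
After 6 (month_end (apply 1% monthly interest)): balance=$2272.90 total_interest=$272.90
After 7 (month_end (apply 1% monthly interest)): balance=$2295.62 total_interest=$295.62

Answer: 2295.62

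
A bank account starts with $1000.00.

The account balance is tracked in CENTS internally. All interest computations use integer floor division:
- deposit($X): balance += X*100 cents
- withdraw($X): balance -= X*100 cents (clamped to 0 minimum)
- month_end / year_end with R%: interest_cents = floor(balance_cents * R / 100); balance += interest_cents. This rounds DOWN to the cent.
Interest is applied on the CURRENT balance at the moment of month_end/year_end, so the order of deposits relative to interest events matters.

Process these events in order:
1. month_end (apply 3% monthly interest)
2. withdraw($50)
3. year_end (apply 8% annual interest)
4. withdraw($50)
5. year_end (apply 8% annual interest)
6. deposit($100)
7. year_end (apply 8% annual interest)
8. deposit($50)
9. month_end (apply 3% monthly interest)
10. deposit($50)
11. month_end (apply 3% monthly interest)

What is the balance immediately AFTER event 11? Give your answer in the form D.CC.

After 1 (month_end (apply 3% monthly interest)): balance=$1030.00 total_interest=$30.00
After 2 (withdraw($50)): balance=$980.00 total_interest=$30.00
After 3 (year_end (apply 8% annual interest)): balance=$1058.40 total_interest=$108.40
After 4 (withdraw($50)): balance=$1008.40 total_interest=$108.40
After 5 (year_end (apply 8% annual interest)): balance=$1089.07 total_interest=$189.07
After 6 (deposit($100)): balance=$1189.07 total_interest=$189.07
After 7 (year_end (apply 8% annual interest)): balance=$1284.19 total_interest=$284.19
After 8 (deposit($50)): balance=$1334.19 total_interest=$284.19
After 9 (month_end (apply 3% monthly interest)): balance=$1374.21 total_interest=$324.21
After 10 (deposit($50)): balance=$1424.21 total_interest=$324.21
After 11 (month_end (apply 3% monthly interest)): balance=$1466.93 total_interest=$366.93

Answer: 1466.93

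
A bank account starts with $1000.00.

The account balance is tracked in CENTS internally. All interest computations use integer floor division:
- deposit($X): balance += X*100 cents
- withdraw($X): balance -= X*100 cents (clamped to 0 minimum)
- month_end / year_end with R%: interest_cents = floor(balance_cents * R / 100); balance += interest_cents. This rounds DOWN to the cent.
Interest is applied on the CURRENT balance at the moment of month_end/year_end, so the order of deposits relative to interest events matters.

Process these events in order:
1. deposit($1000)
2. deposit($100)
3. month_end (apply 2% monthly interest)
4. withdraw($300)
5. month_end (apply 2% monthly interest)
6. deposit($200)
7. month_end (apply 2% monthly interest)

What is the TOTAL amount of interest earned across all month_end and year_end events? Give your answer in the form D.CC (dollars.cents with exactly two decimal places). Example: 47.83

Answer: 120.41

Derivation:
After 1 (deposit($1000)): balance=$2000.00 total_interest=$0.00
After 2 (deposit($100)): balance=$2100.00 total_interest=$0.00
After 3 (month_end (apply 2% monthly interest)): balance=$2142.00 total_interest=$42.00
After 4 (withdraw($300)): balance=$1842.00 total_interest=$42.00
After 5 (month_end (apply 2% monthly interest)): balance=$1878.84 total_interest=$78.84
After 6 (deposit($200)): balance=$2078.84 total_interest=$78.84
After 7 (month_end (apply 2% monthly interest)): balance=$2120.41 total_interest=$120.41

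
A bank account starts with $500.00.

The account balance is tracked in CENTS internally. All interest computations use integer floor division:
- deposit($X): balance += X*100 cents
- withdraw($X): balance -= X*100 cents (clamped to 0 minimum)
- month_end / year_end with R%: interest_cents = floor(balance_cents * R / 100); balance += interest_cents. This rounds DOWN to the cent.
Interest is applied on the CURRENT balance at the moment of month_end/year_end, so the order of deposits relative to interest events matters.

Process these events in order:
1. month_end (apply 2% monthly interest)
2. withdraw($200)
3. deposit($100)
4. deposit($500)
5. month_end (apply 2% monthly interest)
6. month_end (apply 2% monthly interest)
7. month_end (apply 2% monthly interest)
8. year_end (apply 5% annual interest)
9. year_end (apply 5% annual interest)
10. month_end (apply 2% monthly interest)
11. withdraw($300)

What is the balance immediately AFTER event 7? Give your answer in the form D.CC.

After 1 (month_end (apply 2% monthly interest)): balance=$510.00 total_interest=$10.00
After 2 (withdraw($200)): balance=$310.00 total_interest=$10.00
After 3 (deposit($100)): balance=$410.00 total_interest=$10.00
After 4 (deposit($500)): balance=$910.00 total_interest=$10.00
After 5 (month_end (apply 2% monthly interest)): balance=$928.20 total_interest=$28.20
After 6 (month_end (apply 2% monthly interest)): balance=$946.76 total_interest=$46.76
After 7 (month_end (apply 2% monthly interest)): balance=$965.69 total_interest=$65.69

Answer: 965.69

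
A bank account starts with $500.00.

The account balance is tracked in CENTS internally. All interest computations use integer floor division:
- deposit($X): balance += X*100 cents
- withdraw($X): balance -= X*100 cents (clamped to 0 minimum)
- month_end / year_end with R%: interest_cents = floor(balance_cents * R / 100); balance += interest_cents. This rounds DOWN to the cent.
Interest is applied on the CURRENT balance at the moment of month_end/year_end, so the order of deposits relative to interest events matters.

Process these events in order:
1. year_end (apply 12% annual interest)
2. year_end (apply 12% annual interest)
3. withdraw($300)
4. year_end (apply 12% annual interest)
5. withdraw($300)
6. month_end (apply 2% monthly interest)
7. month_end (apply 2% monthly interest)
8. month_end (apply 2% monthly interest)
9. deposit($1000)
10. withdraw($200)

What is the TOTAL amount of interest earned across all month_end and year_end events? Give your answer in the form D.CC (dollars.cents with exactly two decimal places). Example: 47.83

After 1 (year_end (apply 12% annual interest)): balance=$560.00 total_interest=$60.00
After 2 (year_end (apply 12% annual interest)): balance=$627.20 total_interest=$127.20
After 3 (withdraw($300)): balance=$327.20 total_interest=$127.20
After 4 (year_end (apply 12% annual interest)): balance=$366.46 total_interest=$166.46
After 5 (withdraw($300)): balance=$66.46 total_interest=$166.46
After 6 (month_end (apply 2% monthly interest)): balance=$67.78 total_interest=$167.78
After 7 (month_end (apply 2% monthly interest)): balance=$69.13 total_interest=$169.13
After 8 (month_end (apply 2% monthly interest)): balance=$70.51 total_interest=$170.51
After 9 (deposit($1000)): balance=$1070.51 total_interest=$170.51
After 10 (withdraw($200)): balance=$870.51 total_interest=$170.51

Answer: 170.51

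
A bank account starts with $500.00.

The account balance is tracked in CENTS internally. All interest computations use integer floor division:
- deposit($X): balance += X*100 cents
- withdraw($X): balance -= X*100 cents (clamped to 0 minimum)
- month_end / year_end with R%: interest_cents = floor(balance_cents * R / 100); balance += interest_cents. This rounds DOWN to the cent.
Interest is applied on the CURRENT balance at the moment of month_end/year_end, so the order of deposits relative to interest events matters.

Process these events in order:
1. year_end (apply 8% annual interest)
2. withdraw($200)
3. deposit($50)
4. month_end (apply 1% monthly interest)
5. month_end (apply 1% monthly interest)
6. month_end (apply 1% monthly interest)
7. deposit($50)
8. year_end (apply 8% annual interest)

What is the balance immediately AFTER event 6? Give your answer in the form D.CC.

After 1 (year_end (apply 8% annual interest)): balance=$540.00 total_interest=$40.00
After 2 (withdraw($200)): balance=$340.00 total_interest=$40.00
After 3 (deposit($50)): balance=$390.00 total_interest=$40.00
After 4 (month_end (apply 1% monthly interest)): balance=$393.90 total_interest=$43.90
After 5 (month_end (apply 1% monthly interest)): balance=$397.83 total_interest=$47.83
After 6 (month_end (apply 1% monthly interest)): balance=$401.80 total_interest=$51.80

Answer: 401.80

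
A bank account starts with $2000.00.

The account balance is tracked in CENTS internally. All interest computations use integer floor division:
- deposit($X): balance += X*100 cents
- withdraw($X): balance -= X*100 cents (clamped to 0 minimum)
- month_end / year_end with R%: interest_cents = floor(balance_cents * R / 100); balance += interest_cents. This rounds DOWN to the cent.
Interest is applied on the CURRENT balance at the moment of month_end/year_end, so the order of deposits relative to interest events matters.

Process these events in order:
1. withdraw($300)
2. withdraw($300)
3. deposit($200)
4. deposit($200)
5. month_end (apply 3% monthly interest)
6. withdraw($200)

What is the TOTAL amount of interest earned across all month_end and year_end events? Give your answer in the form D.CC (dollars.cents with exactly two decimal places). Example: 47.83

Answer: 54.00

Derivation:
After 1 (withdraw($300)): balance=$1700.00 total_interest=$0.00
After 2 (withdraw($300)): balance=$1400.00 total_interest=$0.00
After 3 (deposit($200)): balance=$1600.00 total_interest=$0.00
After 4 (deposit($200)): balance=$1800.00 total_interest=$0.00
After 5 (month_end (apply 3% monthly interest)): balance=$1854.00 total_interest=$54.00
After 6 (withdraw($200)): balance=$1654.00 total_interest=$54.00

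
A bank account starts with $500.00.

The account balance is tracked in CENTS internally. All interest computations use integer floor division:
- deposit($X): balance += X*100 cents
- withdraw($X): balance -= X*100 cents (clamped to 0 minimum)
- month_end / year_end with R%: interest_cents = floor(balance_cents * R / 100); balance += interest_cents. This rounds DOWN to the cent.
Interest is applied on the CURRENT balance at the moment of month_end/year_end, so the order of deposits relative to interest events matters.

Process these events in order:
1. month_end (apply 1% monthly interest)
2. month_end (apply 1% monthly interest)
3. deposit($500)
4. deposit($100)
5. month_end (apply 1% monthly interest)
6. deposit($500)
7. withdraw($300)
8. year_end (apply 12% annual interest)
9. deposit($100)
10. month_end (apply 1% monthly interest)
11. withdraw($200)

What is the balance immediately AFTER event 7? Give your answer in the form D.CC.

Answer: 1321.15

Derivation:
After 1 (month_end (apply 1% monthly interest)): balance=$505.00 total_interest=$5.00
After 2 (month_end (apply 1% monthly interest)): balance=$510.05 total_interest=$10.05
After 3 (deposit($500)): balance=$1010.05 total_interest=$10.05
After 4 (deposit($100)): balance=$1110.05 total_interest=$10.05
After 5 (month_end (apply 1% monthly interest)): balance=$1121.15 total_interest=$21.15
After 6 (deposit($500)): balance=$1621.15 total_interest=$21.15
After 7 (withdraw($300)): balance=$1321.15 total_interest=$21.15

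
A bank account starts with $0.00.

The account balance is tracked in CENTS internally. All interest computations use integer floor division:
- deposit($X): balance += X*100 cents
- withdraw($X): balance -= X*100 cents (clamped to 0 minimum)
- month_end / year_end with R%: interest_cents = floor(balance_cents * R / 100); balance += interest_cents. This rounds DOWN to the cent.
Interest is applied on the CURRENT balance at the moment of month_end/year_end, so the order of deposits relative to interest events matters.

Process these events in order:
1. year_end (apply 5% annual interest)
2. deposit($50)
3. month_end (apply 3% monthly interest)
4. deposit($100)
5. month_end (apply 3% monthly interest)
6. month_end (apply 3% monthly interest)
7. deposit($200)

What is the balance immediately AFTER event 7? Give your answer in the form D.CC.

After 1 (year_end (apply 5% annual interest)): balance=$0.00 total_interest=$0.00
After 2 (deposit($50)): balance=$50.00 total_interest=$0.00
After 3 (month_end (apply 3% monthly interest)): balance=$51.50 total_interest=$1.50
After 4 (deposit($100)): balance=$151.50 total_interest=$1.50
After 5 (month_end (apply 3% monthly interest)): balance=$156.04 total_interest=$6.04
After 6 (month_end (apply 3% monthly interest)): balance=$160.72 total_interest=$10.72
After 7 (deposit($200)): balance=$360.72 total_interest=$10.72

Answer: 360.72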